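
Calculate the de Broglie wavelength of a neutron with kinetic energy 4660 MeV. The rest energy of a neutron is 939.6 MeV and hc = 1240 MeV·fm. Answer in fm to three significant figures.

Total energy E = KE + m₀c² = 4660 + 939.6 = 5599.6 MeV.
(pc)² = E² − (m₀c²)² = (5599.6)² − (939.6)² = 3.047 × 10⁷ MeV², so pc = 5520 MeV.
λ = hc/(pc) = 1240 MeV·fm / 5520 MeV = 0.225 fm.

λ = 0.225 fm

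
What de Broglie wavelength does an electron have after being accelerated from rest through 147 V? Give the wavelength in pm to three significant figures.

KE = eV = 1.602 × 10⁻¹⁹ × 147.0 = 2.355 × 10⁻¹⁷ J.
p = √(2mKE) = √(2 × 9.109 × 10⁻³¹ × 2.355 × 10⁻¹⁷) = 6.550 × 10⁻²⁴ kg·m/s.
λ = h/p = 6.626 × 10⁻³⁴ / 6.550 × 10⁻²⁴ = 1.01 × 10⁻¹⁰ m = 101 pm.

λ = 101 pm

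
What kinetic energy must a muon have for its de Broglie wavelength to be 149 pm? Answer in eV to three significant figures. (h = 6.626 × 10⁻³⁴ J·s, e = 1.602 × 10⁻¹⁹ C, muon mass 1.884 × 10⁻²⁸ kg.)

KE = 0.328 eV

p = h/λ = 6.626 × 10⁻³⁴ / 1.490 × 10⁻¹⁰ = 4.447 × 10⁻²⁴ kg·m/s.
KE = p²/(2m) = (4.447 × 10⁻²⁴)² / (2 × 1.884 × 10⁻²⁸) = 5.248 × 10⁻²⁰ J = 0.328 eV.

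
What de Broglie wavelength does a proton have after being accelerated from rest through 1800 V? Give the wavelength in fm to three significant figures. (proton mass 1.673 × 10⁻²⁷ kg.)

λ = 675 fm

KE = eV = 1.602 × 10⁻¹⁹ × 1800 = 2.884 × 10⁻¹⁶ J.
p = √(2mKE) = √(2 × 1.673 × 10⁻²⁷ × 2.884 × 10⁻¹⁶) = 9.823 × 10⁻²² kg·m/s.
λ = h/p = 6.626 × 10⁻³⁴ / 9.823 × 10⁻²² = 6.75 × 10⁻¹³ m = 675 fm.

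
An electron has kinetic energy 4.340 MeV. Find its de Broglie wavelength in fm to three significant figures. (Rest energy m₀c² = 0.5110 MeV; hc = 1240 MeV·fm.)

Total energy E = KE + m₀c² = 4.340 + 0.5110 = 4.8510 MeV.
(pc)² = E² − (m₀c²)² = (4.8510)² − (0.5110)² = 23.27 MeV², so pc = 4.824 MeV.
λ = hc/(pc) = 1240 MeV·fm / 4.824 MeV = 257 fm.

λ = 257 fm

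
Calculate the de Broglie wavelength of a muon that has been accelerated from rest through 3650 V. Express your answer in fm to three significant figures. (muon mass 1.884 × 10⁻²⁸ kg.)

KE = eV = 1.602 × 10⁻¹⁹ × 3650 = 5.847 × 10⁻¹⁶ J.
p = √(2mKE) = √(2 × 1.884 × 10⁻²⁸ × 5.847 × 10⁻¹⁶) = 4.694 × 10⁻²² kg·m/s.
λ = h/p = 6.626 × 10⁻³⁴ / 4.694 × 10⁻²² = 1.41 × 10⁻¹² m = 1410 fm.

λ = 1410 fm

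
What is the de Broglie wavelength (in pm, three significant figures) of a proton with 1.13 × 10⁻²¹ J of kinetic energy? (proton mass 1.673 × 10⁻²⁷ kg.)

λ = 341 pm

p = √(2mKE) = √(2 × 1.673 × 10⁻²⁷ × 1.130 × 10⁻²¹) = 1.944 × 10⁻²⁴ kg·m/s.
λ = h/p = 6.626 × 10⁻³⁴ / 1.944 × 10⁻²⁴ = 3.41 × 10⁻¹⁰ m = 341 pm.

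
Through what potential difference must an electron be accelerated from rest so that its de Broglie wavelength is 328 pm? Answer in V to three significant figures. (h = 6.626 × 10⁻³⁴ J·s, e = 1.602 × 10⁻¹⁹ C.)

V = 14.0 V

p = h/λ = 6.626 × 10⁻³⁴ / 3.280 × 10⁻¹⁰ = 2.020 × 10⁻²⁴ kg·m/s.
KE = p²/(2m) = 2.240 × 10⁻¹⁸ J.
V = KE/e = 2.240 × 10⁻¹⁸ / (1.602 × 10⁻¹⁹) = 14.0 V.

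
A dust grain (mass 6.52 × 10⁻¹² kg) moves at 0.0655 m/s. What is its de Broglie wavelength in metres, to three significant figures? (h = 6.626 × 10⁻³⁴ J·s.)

λ = 1.55 × 10⁻²¹ m

p = mv = 6.52 × 10⁻¹² × 0.0655 = 4.271 × 10⁻¹³ kg·m/s.
λ = h/p = 6.626 × 10⁻³⁴ / 4.271 × 10⁻¹³ = 1.55 × 10⁻²¹ m.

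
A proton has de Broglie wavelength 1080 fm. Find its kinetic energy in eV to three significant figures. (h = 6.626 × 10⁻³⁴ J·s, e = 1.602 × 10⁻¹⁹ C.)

KE = 702 eV

p = h/λ = 6.626 × 10⁻³⁴ / 1.080 × 10⁻¹² = 6.135 × 10⁻²² kg·m/s.
KE = p²/(2m) = (6.135 × 10⁻²²)² / (2 × 1.673 × 10⁻²⁷) = 1.125 × 10⁻¹⁶ J = 702 eV.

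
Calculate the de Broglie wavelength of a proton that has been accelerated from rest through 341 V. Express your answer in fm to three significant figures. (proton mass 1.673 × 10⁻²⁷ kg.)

λ = 1550 fm

KE = eV = 1.602 × 10⁻¹⁹ × 341.0 = 5.463 × 10⁻¹⁷ J.
p = √(2mKE) = √(2 × 1.673 × 10⁻²⁷ × 5.463 × 10⁻¹⁷) = 4.275 × 10⁻²² kg·m/s.
λ = h/p = 6.626 × 10⁻³⁴ / 4.275 × 10⁻²² = 1.55 × 10⁻¹² m = 1550 fm.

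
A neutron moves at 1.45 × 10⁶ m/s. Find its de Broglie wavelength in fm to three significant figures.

λ = 273 fm

p = mv = 1.675 × 10⁻²⁷ × 1.45 × 10⁶ = 2.429 × 10⁻²¹ kg·m/s.
λ = h/p = 6.626 × 10⁻³⁴ / 2.429 × 10⁻²¹ = 2.73 × 10⁻¹³ m = 273 fm.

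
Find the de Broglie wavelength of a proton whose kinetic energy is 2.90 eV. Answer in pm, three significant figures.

λ = 16.8 pm

KE = 2.90 eV = 4.646 × 10⁻¹⁹ J.
p = √(2mKE) = √(2 × 1.673 × 10⁻²⁷ × 4.646 × 10⁻¹⁹) = 3.943 × 10⁻²³ kg·m/s.
λ = h/p = 6.626 × 10⁻³⁴ / 3.943 × 10⁻²³ = 1.68 × 10⁻¹¹ m = 16.8 pm.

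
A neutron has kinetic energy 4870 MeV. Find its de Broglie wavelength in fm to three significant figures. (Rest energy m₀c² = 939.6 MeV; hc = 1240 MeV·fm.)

Total energy E = KE + m₀c² = 4870 + 939.6 = 5809.6 MeV.
(pc)² = E² − (m₀c²)² = (5809.6)² − (939.6)² = 3.287 × 10⁷ MeV², so pc = 5733 MeV.
λ = hc/(pc) = 1240 MeV·fm / 5733 MeV = 0.216 fm.

λ = 0.216 fm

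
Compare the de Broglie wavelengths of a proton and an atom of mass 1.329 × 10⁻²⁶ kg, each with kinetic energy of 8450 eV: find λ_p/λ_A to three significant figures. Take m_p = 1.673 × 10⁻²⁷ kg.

λ_p/λ_A = 2.82

At fixed KE, p = √(2mKE) so λ = h/p ∝ 1/√m.
λ_p/λ_A = √(m_A/m_p) = √(1.329 × 10⁻²⁶/1.673 × 10⁻²⁷) = √(7.944) = 2.82.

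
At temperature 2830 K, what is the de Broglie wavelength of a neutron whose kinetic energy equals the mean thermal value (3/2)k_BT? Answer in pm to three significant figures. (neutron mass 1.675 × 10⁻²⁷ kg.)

KE = (3/2)k_BT = 1.5 × 1.381 × 10⁻²³ × 2830 = 5.862 × 10⁻²⁰ J.
p = √(2mKE) = √(2 × 1.675 × 10⁻²⁷ × 5.862 × 10⁻²⁰) = 1.401 × 10⁻²³ kg·m/s.
λ = h/p = 4.73 × 10⁻¹¹ m = 47.3 pm.

λ = 47.3 pm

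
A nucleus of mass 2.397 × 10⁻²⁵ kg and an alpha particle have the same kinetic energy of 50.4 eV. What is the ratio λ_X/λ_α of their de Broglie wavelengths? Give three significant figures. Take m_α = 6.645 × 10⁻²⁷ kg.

λ_X/λ_α = 0.166

At fixed KE, p = √(2mKE) so λ = h/p ∝ 1/√m.
λ_X/λ_α = √(m_α/m_X) = √(6.645 × 10⁻²⁷/2.397 × 10⁻²⁵) = √(0.02772) = 0.166.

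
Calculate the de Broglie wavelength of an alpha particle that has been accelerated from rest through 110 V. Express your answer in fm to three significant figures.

λ = 968 fm

KE = 2eV = 2 × 1.602 × 10⁻¹⁹ × 110.0 = 3.524 × 10⁻¹⁷ J.
p = √(2mKE) = √(2 × 6.645 × 10⁻²⁷ × 3.524 × 10⁻¹⁷) = 6.844 × 10⁻²² kg·m/s.
λ = h/p = 6.626 × 10⁻³⁴ / 6.844 × 10⁻²² = 9.68 × 10⁻¹³ m = 968 fm.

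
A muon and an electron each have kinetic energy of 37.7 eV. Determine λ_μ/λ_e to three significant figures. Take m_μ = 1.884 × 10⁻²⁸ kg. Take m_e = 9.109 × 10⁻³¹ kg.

λ_μ/λ_e = 0.0695

At fixed KE, p = √(2mKE) so λ = h/p ∝ 1/√m.
λ_μ/λ_e = √(m_e/m_μ) = √(9.109 × 10⁻³¹/1.884 × 10⁻²⁸) = √(4.835 × 10⁻³) = 0.0695.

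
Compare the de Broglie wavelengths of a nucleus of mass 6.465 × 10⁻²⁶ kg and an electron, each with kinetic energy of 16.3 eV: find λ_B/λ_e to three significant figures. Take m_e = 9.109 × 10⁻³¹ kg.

At fixed KE, p = √(2mKE) so λ = h/p ∝ 1/√m.
λ_B/λ_e = √(m_e/m_B) = √(9.109 × 10⁻³¹/6.465 × 10⁻²⁶) = √(1.409 × 10⁻⁵) = 3.75 × 10⁻³.

λ_B/λ_e = 3.75 × 10⁻³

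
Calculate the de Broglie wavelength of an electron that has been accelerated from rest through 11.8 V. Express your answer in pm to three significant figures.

KE = eV = 1.602 × 10⁻¹⁹ × 11.80 = 1.890 × 10⁻¹⁸ J.
p = √(2mKE) = √(2 × 9.109 × 10⁻³¹ × 1.890 × 10⁻¹⁸) = 1.856 × 10⁻²⁴ kg·m/s.
λ = h/p = 6.626 × 10⁻³⁴ / 1.856 × 10⁻²⁴ = 3.57 × 10⁻¹⁰ m = 357 pm.

λ = 357 pm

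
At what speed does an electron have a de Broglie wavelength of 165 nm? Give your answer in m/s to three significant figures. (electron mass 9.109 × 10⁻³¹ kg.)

v = 4410 m/s

p = h/λ = 6.626 × 10⁻³⁴ / 1.650 × 10⁻⁷ = 4.016 × 10⁻²⁷ kg·m/s.
v = p/m = 4.016 × 10⁻²⁷ / 9.109 × 10⁻³¹ = 4.41 × 10³ m/s = 4410 m/s.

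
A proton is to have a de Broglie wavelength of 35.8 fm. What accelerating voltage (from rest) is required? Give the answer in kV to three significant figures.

p = h/λ = 6.626 × 10⁻³⁴ / 3.580 × 10⁻¹⁴ = 1.851 × 10⁻²⁰ kg·m/s.
KE = p²/(2m) = 1.024 × 10⁻¹³ J.
V = KE/e = 1.024 × 10⁻¹³ / (1.602 × 10⁻¹⁹) = 639 kV.

V = 639 kV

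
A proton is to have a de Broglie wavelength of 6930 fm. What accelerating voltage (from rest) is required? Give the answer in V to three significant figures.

p = h/λ = 6.626 × 10⁻³⁴ / 6.930 × 10⁻¹² = 9.561 × 10⁻²³ kg·m/s.
KE = p²/(2m) = 2.732 × 10⁻¹⁸ J.
V = KE/e = 2.732 × 10⁻¹⁸ / (1.602 × 10⁻¹⁹) = 17.1 V.

V = 17.1 V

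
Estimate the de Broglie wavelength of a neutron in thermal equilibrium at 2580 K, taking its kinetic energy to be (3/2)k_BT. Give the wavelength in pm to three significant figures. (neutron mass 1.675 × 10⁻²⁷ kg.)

KE = (3/2)k_BT = 1.5 × 1.381 × 10⁻²³ × 2580 = 5.344 × 10⁻²⁰ J.
p = √(2mKE) = √(2 × 1.675 × 10⁻²⁷ × 5.344 × 10⁻²⁰) = 1.338 × 10⁻²³ kg·m/s.
λ = h/p = 4.95 × 10⁻¹¹ m = 49.5 pm.

λ = 49.5 pm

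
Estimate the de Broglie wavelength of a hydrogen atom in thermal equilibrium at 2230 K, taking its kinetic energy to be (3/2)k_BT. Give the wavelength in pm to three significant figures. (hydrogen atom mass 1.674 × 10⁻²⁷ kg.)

KE = (3/2)k_BT = 1.5 × 1.381 × 10⁻²³ × 2230 = 4.619 × 10⁻²⁰ J.
p = √(2mKE) = √(2 × 1.674 × 10⁻²⁷ × 4.619 × 10⁻²⁰) = 1.244 × 10⁻²³ kg·m/s.
λ = h/p = 5.33 × 10⁻¹¹ m = 53.3 pm.

λ = 53.3 pm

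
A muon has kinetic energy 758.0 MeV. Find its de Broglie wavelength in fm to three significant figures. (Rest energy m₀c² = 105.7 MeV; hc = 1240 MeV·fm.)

λ = 1.45 fm

Total energy E = KE + m₀c² = 758.0 + 105.7 = 863.7 MeV.
(pc)² = E² − (m₀c²)² = (863.7)² − (105.7)² = 7.348 × 10⁵ MeV², so pc = 857.2 MeV.
λ = hc/(pc) = 1240 MeV·fm / 857.2 MeV = 1.45 fm.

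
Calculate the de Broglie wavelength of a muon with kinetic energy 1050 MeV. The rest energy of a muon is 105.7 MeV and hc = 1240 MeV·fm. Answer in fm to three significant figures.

λ = 1.08 fm

Total energy E = KE + m₀c² = 1050 + 105.7 = 1155.7 MeV.
(pc)² = E² − (m₀c²)² = (1155.7)² − (105.7)² = 1.324 × 10⁶ MeV², so pc = 1151 MeV.
λ = hc/(pc) = 1240 MeV·fm / 1151 MeV = 1.08 fm.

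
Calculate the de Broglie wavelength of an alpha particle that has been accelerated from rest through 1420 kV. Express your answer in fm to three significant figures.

λ = 8.52 fm

KE = 2eV = 2 × 1.602 × 10⁻¹⁹ × 1.420 × 10⁶ = 4.550 × 10⁻¹³ J.
p = √(2mKE) = √(2 × 6.645 × 10⁻²⁷ × 4.550 × 10⁻¹³) = 7.776 × 10⁻²⁰ kg·m/s.
λ = h/p = 6.626 × 10⁻³⁴ / 7.776 × 10⁻²⁰ = 8.52 × 10⁻¹⁵ m = 8.52 fm.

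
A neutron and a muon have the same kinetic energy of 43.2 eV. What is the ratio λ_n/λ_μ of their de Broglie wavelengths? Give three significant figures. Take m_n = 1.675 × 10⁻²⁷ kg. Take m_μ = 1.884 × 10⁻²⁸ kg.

At fixed KE, p = √(2mKE) so λ = h/p ∝ 1/√m.
λ_n/λ_μ = √(m_μ/m_n) = √(1.884 × 10⁻²⁸/1.675 × 10⁻²⁷) = √(0.1125) = 0.335.

λ_n/λ_μ = 0.335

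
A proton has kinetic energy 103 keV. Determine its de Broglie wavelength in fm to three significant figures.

KE = 103 keV = 1.650 × 10⁻¹⁴ J.
p = √(2mKE) = √(2 × 1.673 × 10⁻²⁷ × 1.650 × 10⁻¹⁴) = 7.430 × 10⁻²¹ kg·m/s.
λ = h/p = 6.626 × 10⁻³⁴ / 7.430 × 10⁻²¹ = 8.92 × 10⁻¹⁴ m = 89.2 fm.

λ = 89.2 fm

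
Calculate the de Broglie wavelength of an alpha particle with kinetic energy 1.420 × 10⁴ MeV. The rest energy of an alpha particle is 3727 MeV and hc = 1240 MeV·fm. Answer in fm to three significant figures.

Total energy E = KE + m₀c² = 1.420 × 10⁴ + 3727 = 17927 MeV.
(pc)² = E² − (m₀c²)² = (17927)² − (3727)² = 3.075 × 10⁸ MeV², so pc = 1.754 × 10⁴ MeV.
λ = hc/(pc) = 1240 MeV·fm / 1.754 × 10⁴ MeV = 0.0707 fm.

λ = 0.0707 fm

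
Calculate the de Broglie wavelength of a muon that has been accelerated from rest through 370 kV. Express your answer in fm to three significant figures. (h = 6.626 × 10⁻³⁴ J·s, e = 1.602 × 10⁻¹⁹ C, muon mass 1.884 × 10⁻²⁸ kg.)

λ = 140 fm

KE = eV = 1.602 × 10⁻¹⁹ × 3.700 × 10⁵ = 5.927 × 10⁻¹⁴ J.
p = √(2mKE) = √(2 × 1.884 × 10⁻²⁸ × 5.927 × 10⁻¹⁴) = 4.726 × 10⁻²¹ kg·m/s.
λ = h/p = 6.626 × 10⁻³⁴ / 4.726 × 10⁻²¹ = 1.40 × 10⁻¹³ m = 140 fm.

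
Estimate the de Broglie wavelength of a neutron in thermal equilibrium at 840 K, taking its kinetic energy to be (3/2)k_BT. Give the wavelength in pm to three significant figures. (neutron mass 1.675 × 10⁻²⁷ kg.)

KE = (3/2)k_BT = 1.5 × 1.381 × 10⁻²³ × 840 = 1.740 × 10⁻²⁰ J.
p = √(2mKE) = √(2 × 1.675 × 10⁻²⁷ × 1.740 × 10⁻²⁰) = 7.635 × 10⁻²⁴ kg·m/s.
λ = h/p = 8.68 × 10⁻¹¹ m = 86.8 pm.

λ = 86.8 pm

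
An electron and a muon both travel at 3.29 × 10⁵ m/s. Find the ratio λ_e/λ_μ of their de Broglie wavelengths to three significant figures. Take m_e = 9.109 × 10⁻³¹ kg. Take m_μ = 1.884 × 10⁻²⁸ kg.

λ_e/λ_μ = 207

At fixed v, p = mv so λ = h/(mv) ∝ 1/m.
λ_e/λ_μ = m_μ/m_e = 1.884 × 10⁻²⁸/9.109 × 10⁻³¹ = 207.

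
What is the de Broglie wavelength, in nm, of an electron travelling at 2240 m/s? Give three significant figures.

λ = 325 nm

p = mv = 9.109 × 10⁻³¹ × 2240 = 2.040 × 10⁻²⁷ kg·m/s.
λ = h/p = 6.626 × 10⁻³⁴ / 2.040 × 10⁻²⁷ = 3.25 × 10⁻⁷ m = 325 nm.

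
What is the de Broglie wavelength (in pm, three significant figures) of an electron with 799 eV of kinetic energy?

λ = 43.4 pm

KE = 799 eV = 1.280 × 10⁻¹⁶ J.
p = √(2mKE) = √(2 × 9.109 × 10⁻³¹ × 1.280 × 10⁻¹⁶) = 1.527 × 10⁻²³ kg·m/s.
λ = h/p = 6.626 × 10⁻³⁴ / 1.527 × 10⁻²³ = 4.34 × 10⁻¹¹ m = 43.4 pm.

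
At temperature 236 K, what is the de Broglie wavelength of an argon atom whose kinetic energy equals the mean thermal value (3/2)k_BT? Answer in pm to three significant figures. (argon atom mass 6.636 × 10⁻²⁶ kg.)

KE = (3/2)k_BT = 1.5 × 1.381 × 10⁻²³ × 236 = 4.889 × 10⁻²¹ J.
p = √(2mKE) = √(2 × 6.636 × 10⁻²⁶ × 4.889 × 10⁻²¹) = 2.547 × 10⁻²³ kg·m/s.
λ = h/p = 2.60 × 10⁻¹¹ m = 26.0 pm.

λ = 26.0 pm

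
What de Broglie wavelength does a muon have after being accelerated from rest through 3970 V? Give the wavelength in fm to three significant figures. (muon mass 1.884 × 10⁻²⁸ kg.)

KE = eV = 1.602 × 10⁻¹⁹ × 3970 = 6.360 × 10⁻¹⁶ J.
p = √(2mKE) = √(2 × 1.884 × 10⁻²⁸ × 6.360 × 10⁻¹⁶) = 4.895 × 10⁻²² kg·m/s.
λ = h/p = 6.626 × 10⁻³⁴ / 4.895 × 10⁻²² = 1.35 × 10⁻¹² m = 1350 fm.

λ = 1350 fm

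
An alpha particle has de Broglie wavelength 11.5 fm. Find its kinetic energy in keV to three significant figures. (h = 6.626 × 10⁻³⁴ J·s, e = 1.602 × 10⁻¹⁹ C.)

p = h/λ = 6.626 × 10⁻³⁴ / 1.150 × 10⁻¹⁴ = 5.762 × 10⁻²⁰ kg·m/s.
KE = p²/(2m) = (5.762 × 10⁻²⁰)² / (2 × 6.645 × 10⁻²⁷) = 2.498 × 10⁻¹³ J = 1560 keV.

KE = 1560 keV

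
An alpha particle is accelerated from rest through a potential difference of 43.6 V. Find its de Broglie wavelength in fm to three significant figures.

KE = 2eV = 2 × 1.602 × 10⁻¹⁹ × 43.60 = 1.397 × 10⁻¹⁷ J.
p = √(2mKE) = √(2 × 6.645 × 10⁻²⁷ × 1.397 × 10⁻¹⁷) = 4.309 × 10⁻²² kg·m/s.
λ = h/p = 6.626 × 10⁻³⁴ / 4.309 × 10⁻²² = 1.54 × 10⁻¹² m = 1540 fm.

λ = 1540 fm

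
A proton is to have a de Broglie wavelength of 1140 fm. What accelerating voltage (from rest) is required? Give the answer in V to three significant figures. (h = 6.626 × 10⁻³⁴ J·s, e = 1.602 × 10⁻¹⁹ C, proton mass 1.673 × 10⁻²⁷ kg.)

V = 630 V

p = h/λ = 6.626 × 10⁻³⁴ / 1.140 × 10⁻¹² = 5.812 × 10⁻²² kg·m/s.
KE = p²/(2m) = 1.010 × 10⁻¹⁶ J.
V = KE/e = 1.010 × 10⁻¹⁶ / (1.602 × 10⁻¹⁹) = 630 V.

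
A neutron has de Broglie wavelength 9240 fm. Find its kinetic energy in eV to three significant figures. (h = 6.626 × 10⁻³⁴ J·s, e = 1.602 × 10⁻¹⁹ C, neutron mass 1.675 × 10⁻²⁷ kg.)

KE = 9.58 eV

p = h/λ = 6.626 × 10⁻³⁴ / 9.240 × 10⁻¹² = 7.171 × 10⁻²³ kg·m/s.
KE = p²/(2m) = (7.171 × 10⁻²³)² / (2 × 1.675 × 10⁻²⁷) = 1.535 × 10⁻¹⁸ J = 9.58 eV.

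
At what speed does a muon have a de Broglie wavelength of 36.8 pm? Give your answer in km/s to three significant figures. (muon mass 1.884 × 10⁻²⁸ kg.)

v = 95.6 km/s

p = h/λ = 6.626 × 10⁻³⁴ / 3.680 × 10⁻¹¹ = 1.801 × 10⁻²³ kg·m/s.
v = p/m = 1.801 × 10⁻²³ / 1.884 × 10⁻²⁸ = 9.56 × 10⁴ m/s = 95.6 km/s.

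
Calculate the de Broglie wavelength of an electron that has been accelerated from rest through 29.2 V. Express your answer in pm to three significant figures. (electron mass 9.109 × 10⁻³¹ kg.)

λ = 227 pm

KE = eV = 1.602 × 10⁻¹⁹ × 29.20 = 4.678 × 10⁻¹⁸ J.
p = √(2mKE) = √(2 × 9.109 × 10⁻³¹ × 4.678 × 10⁻¹⁸) = 2.919 × 10⁻²⁴ kg·m/s.
λ = h/p = 6.626 × 10⁻³⁴ / 2.919 × 10⁻²⁴ = 2.27 × 10⁻¹⁰ m = 227 pm.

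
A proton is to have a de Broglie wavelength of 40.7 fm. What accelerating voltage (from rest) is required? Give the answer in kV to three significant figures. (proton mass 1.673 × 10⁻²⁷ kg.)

p = h/λ = 6.626 × 10⁻³⁴ / 4.070 × 10⁻¹⁴ = 1.628 × 10⁻²⁰ kg·m/s.
KE = p²/(2m) = 7.921 × 10⁻¹⁴ J.
V = KE/e = 7.921 × 10⁻¹⁴ / (1.602 × 10⁻¹⁹) = 494 kV.

V = 494 kV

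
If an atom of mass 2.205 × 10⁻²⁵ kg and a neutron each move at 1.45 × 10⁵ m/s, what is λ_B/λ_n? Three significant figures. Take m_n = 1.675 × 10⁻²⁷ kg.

At fixed v, p = mv so λ = h/(mv) ∝ 1/m.
λ_B/λ_n = m_n/m_B = 1.675 × 10⁻²⁷/2.205 × 10⁻²⁵ = 7.60 × 10⁻³.

λ_B/λ_n = 7.60 × 10⁻³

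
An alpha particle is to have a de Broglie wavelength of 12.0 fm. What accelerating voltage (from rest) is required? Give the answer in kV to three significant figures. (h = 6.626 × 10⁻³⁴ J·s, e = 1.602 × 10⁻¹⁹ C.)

V = 716 kV

p = h/λ = 6.626 × 10⁻³⁴ / 1.200 × 10⁻¹⁴ = 5.522 × 10⁻²⁰ kg·m/s.
KE = p²/(2m) = 2.294 × 10⁻¹³ J.
V = KE/2e = 2.294 × 10⁻¹³ / (2 × 1.602 × 10⁻¹⁹) = 716 kV.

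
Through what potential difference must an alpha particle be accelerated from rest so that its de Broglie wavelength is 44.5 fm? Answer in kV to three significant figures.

V = 52.1 kV

p = h/λ = 6.626 × 10⁻³⁴ / 4.450 × 10⁻¹⁴ = 1.489 × 10⁻²⁰ kg·m/s.
KE = p²/(2m) = 1.668 × 10⁻¹⁴ J.
V = KE/2e = 1.668 × 10⁻¹⁴ / (2 × 1.602 × 10⁻¹⁹) = 52.1 kV.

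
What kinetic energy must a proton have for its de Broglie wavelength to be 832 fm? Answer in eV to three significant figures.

KE = 1180 eV

p = h/λ = 6.626 × 10⁻³⁴ / 8.320 × 10⁻¹³ = 7.964 × 10⁻²² kg·m/s.
KE = p²/(2m) = (7.964 × 10⁻²²)² / (2 × 1.673 × 10⁻²⁷) = 1.896 × 10⁻¹⁶ J = 1180 eV.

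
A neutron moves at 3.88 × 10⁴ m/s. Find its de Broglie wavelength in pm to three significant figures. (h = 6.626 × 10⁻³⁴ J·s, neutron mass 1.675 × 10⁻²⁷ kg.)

p = mv = 1.675 × 10⁻²⁷ × 3.88 × 10⁴ = 6.499 × 10⁻²³ kg·m/s.
λ = h/p = 6.626 × 10⁻³⁴ / 6.499 × 10⁻²³ = 1.02 × 10⁻¹¹ m = 10.2 pm.

λ = 10.2 pm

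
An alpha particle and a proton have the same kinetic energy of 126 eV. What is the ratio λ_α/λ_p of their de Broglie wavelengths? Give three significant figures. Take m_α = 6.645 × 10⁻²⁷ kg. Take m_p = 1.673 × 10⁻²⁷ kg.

λ_α/λ_p = 0.502

At fixed KE, p = √(2mKE) so λ = h/p ∝ 1/√m.
λ_α/λ_p = √(m_p/m_α) = √(1.673 × 10⁻²⁷/6.645 × 10⁻²⁷) = √(0.2518) = 0.502.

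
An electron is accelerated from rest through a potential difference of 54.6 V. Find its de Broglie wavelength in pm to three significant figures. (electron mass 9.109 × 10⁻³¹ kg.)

KE = eV = 1.602 × 10⁻¹⁹ × 54.60 = 8.747 × 10⁻¹⁸ J.
p = √(2mKE) = √(2 × 9.109 × 10⁻³¹ × 8.747 × 10⁻¹⁸) = 3.992 × 10⁻²⁴ kg·m/s.
λ = h/p = 6.626 × 10⁻³⁴ / 3.992 × 10⁻²⁴ = 1.66 × 10⁻¹⁰ m = 166 pm.

λ = 166 pm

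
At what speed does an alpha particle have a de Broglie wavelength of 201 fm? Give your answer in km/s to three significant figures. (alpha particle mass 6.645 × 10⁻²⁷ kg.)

v = 496 km/s

p = h/λ = 6.626 × 10⁻³⁴ / 2.010 × 10⁻¹³ = 3.297 × 10⁻²¹ kg·m/s.
v = p/m = 3.297 × 10⁻²¹ / 6.645 × 10⁻²⁷ = 4.96 × 10⁵ m/s = 496 km/s.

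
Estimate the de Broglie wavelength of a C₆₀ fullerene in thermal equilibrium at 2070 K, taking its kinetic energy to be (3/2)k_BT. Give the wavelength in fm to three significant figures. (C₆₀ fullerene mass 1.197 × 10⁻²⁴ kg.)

KE = (3/2)k_BT = 1.5 × 1.381 × 10⁻²³ × 2070 = 4.288 × 10⁻²⁰ J.
p = √(2mKE) = √(2 × 1.197 × 10⁻²⁴ × 4.288 × 10⁻²⁰) = 3.204 × 10⁻²² kg·m/s.
λ = h/p = 2.07 × 10⁻¹² m = 2070 fm.

λ = 2070 fm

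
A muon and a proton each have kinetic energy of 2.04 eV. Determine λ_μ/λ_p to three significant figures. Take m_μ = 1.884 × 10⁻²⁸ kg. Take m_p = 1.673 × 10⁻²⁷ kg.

At fixed KE, p = √(2mKE) so λ = h/p ∝ 1/√m.
λ_μ/λ_p = √(m_p/m_μ) = √(1.673 × 10⁻²⁷/1.884 × 10⁻²⁸) = √(8.880) = 2.98.

λ_μ/λ_p = 2.98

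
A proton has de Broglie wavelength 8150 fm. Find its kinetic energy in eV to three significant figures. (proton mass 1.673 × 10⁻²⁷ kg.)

p = h/λ = 6.626 × 10⁻³⁴ / 8.150 × 10⁻¹² = 8.130 × 10⁻²³ kg·m/s.
KE = p²/(2m) = (8.130 × 10⁻²³)² / (2 × 1.673 × 10⁻²⁷) = 1.975 × 10⁻¹⁸ J = 12.3 eV.

KE = 12.3 eV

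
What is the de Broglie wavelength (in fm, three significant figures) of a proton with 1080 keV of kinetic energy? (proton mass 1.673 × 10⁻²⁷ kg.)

KE = 1080 keV = 1.730 × 10⁻¹³ J.
p = √(2mKE) = √(2 × 1.673 × 10⁻²⁷ × 1.730 × 10⁻¹³) = 2.406 × 10⁻²⁰ kg·m/s.
λ = h/p = 6.626 × 10⁻³⁴ / 2.406 × 10⁻²⁰ = 2.75 × 10⁻¹⁴ m = 27.5 fm.

λ = 27.5 fm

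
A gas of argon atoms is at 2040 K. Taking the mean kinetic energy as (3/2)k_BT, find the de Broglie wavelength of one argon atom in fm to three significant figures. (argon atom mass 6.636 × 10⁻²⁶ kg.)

λ = 8850 fm

KE = (3/2)k_BT = 1.5 × 1.381 × 10⁻²³ × 2040 = 4.226 × 10⁻²⁰ J.
p = √(2mKE) = √(2 × 6.636 × 10⁻²⁶ × 4.226 × 10⁻²⁰) = 7.489 × 10⁻²³ kg·m/s.
λ = h/p = 8.85 × 10⁻¹² m = 8850 fm.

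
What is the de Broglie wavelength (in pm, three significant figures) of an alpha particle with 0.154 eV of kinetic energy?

λ = 36.6 pm

KE = 0.154 eV = 2.467 × 10⁻²⁰ J.
p = √(2mKE) = √(2 × 6.645 × 10⁻²⁷ × 2.467 × 10⁻²⁰) = 1.811 × 10⁻²³ kg·m/s.
λ = h/p = 6.626 × 10⁻³⁴ / 1.811 × 10⁻²³ = 3.66 × 10⁻¹¹ m = 36.6 pm.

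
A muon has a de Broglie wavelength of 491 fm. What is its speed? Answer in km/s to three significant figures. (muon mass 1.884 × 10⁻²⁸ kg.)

v = 7160 km/s

p = h/λ = 6.626 × 10⁻³⁴ / 4.910 × 10⁻¹³ = 1.349 × 10⁻²¹ kg·m/s.
v = p/m = 1.349 × 10⁻²¹ / 1.884 × 10⁻²⁸ = 7.16 × 10⁶ m/s = 7160 km/s.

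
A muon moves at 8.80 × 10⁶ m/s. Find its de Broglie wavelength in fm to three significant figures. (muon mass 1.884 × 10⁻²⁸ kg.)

λ = 400 fm

p = mv = 1.884 × 10⁻²⁸ × 8.80 × 10⁶ = 1.658 × 10⁻²¹ kg·m/s.
λ = h/p = 6.626 × 10⁻³⁴ / 1.658 × 10⁻²¹ = 4.00 × 10⁻¹³ m = 400 fm.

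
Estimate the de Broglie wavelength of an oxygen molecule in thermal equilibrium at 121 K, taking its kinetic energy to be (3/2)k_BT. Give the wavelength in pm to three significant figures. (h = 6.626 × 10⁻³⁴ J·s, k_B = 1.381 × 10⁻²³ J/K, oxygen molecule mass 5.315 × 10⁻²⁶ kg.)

KE = (3/2)k_BT = 1.5 × 1.381 × 10⁻²³ × 121 = 2.507 × 10⁻²¹ J.
p = √(2mKE) = √(2 × 5.315 × 10⁻²⁶ × 2.507 × 10⁻²¹) = 1.632 × 10⁻²³ kg·m/s.
λ = h/p = 4.06 × 10⁻¹¹ m = 40.6 pm.

λ = 40.6 pm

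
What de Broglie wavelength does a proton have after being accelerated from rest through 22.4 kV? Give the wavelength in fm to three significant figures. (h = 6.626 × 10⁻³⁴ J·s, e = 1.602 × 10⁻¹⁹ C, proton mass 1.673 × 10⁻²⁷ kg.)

λ = 191 fm

KE = eV = 1.602 × 10⁻¹⁹ × 2.240 × 10⁴ = 3.588 × 10⁻¹⁵ J.
p = √(2mKE) = √(2 × 1.673 × 10⁻²⁷ × 3.588 × 10⁻¹⁵) = 3.465 × 10⁻²¹ kg·m/s.
λ = h/p = 6.626 × 10⁻³⁴ / 3.465 × 10⁻²¹ = 1.91 × 10⁻¹³ m = 191 fm.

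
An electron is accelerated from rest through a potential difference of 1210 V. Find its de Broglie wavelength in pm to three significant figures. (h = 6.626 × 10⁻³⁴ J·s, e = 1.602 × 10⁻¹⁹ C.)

KE = eV = 1.602 × 10⁻¹⁹ × 1210 = 1.938 × 10⁻¹⁶ J.
p = √(2mKE) = √(2 × 9.109 × 10⁻³¹ × 1.938 × 10⁻¹⁶) = 1.879 × 10⁻²³ kg·m/s.
λ = h/p = 6.626 × 10⁻³⁴ / 1.879 × 10⁻²³ = 3.53 × 10⁻¹¹ m = 35.3 pm.

λ = 35.3 pm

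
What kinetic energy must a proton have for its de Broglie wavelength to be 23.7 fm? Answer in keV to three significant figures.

p = h/λ = 6.626 × 10⁻³⁴ / 2.370 × 10⁻¹⁴ = 2.796 × 10⁻²⁰ kg·m/s.
KE = p²/(2m) = (2.796 × 10⁻²⁰)² / (2 × 1.673 × 10⁻²⁷) = 2.336 × 10⁻¹³ J = 1460 keV.

KE = 1460 keV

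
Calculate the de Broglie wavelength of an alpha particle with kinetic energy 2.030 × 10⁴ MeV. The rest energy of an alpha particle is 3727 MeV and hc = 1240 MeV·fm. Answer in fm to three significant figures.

λ = 0.0522 fm

Total energy E = KE + m₀c² = 2.030 × 10⁴ + 3727 = 24027 MeV.
(pc)² = E² − (m₀c²)² = (24027)² − (3727)² = 5.634 × 10⁸ MeV², so pc = 2.374 × 10⁴ MeV.
λ = hc/(pc) = 1240 MeV·fm / 2.374 × 10⁴ MeV = 0.0522 fm.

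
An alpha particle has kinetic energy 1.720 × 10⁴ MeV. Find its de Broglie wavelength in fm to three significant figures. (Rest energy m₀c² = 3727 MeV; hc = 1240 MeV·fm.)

λ = 0.0602 fm

Total energy E = KE + m₀c² = 1.720 × 10⁴ + 3727 = 20927 MeV.
(pc)² = E² − (m₀c²)² = (20927)² − (3727)² = 4.240 × 10⁸ MeV², so pc = 2.059 × 10⁴ MeV.
λ = hc/(pc) = 1240 MeV·fm / 2.059 × 10⁴ MeV = 0.0602 fm.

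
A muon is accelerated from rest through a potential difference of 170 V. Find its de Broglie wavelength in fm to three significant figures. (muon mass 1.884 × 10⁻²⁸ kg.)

KE = eV = 1.602 × 10⁻¹⁹ × 170.0 = 2.723 × 10⁻¹⁷ J.
p = √(2mKE) = √(2 × 1.884 × 10⁻²⁸ × 2.723 × 10⁻¹⁷) = 1.013 × 10⁻²² kg·m/s.
λ = h/p = 6.626 × 10⁻³⁴ / 1.013 × 10⁻²² = 6.54 × 10⁻¹² m = 6540 fm.

λ = 6540 fm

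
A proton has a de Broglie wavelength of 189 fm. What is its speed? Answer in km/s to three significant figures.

p = h/λ = 6.626 × 10⁻³⁴ / 1.890 × 10⁻¹³ = 3.506 × 10⁻²¹ kg·m/s.
v = p/m = 3.506 × 10⁻²¹ / 1.673 × 10⁻²⁷ = 2.10 × 10⁶ m/s = 2100 km/s.

v = 2100 km/s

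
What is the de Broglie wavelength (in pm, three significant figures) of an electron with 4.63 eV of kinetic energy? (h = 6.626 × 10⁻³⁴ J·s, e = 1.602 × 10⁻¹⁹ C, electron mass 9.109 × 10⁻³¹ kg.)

KE = 4.63 eV = 7.417 × 10⁻¹⁹ J.
p = √(2mKE) = √(2 × 9.109 × 10⁻³¹ × 7.417 × 10⁻¹⁹) = 1.162 × 10⁻²⁴ kg·m/s.
λ = h/p = 6.626 × 10⁻³⁴ / 1.162 × 10⁻²⁴ = 5.70 × 10⁻¹⁰ m = 570 pm.

λ = 570 pm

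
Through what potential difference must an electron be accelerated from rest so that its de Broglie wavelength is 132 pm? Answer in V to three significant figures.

p = h/λ = 6.626 × 10⁻³⁴ / 1.320 × 10⁻¹⁰ = 5.020 × 10⁻²⁴ kg·m/s.
KE = p²/(2m) = 1.383 × 10⁻¹⁷ J.
V = KE/e = 1.383 × 10⁻¹⁷ / (1.602 × 10⁻¹⁹) = 86.3 V.

V = 86.3 V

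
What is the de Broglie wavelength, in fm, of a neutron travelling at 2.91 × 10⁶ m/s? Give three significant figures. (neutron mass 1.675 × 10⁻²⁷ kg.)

λ = 136 fm

p = mv = 1.675 × 10⁻²⁷ × 2.91 × 10⁶ = 4.874 × 10⁻²¹ kg·m/s.
λ = h/p = 6.626 × 10⁻³⁴ / 4.874 × 10⁻²¹ = 1.36 × 10⁻¹³ m = 136 fm.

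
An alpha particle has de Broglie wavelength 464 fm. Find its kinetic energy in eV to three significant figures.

KE = 958 eV

p = h/λ = 6.626 × 10⁻³⁴ / 4.640 × 10⁻¹³ = 1.428 × 10⁻²¹ kg·m/s.
KE = p²/(2m) = (1.428 × 10⁻²¹)² / (2 × 6.645 × 10⁻²⁷) = 1.534 × 10⁻¹⁶ J = 958 eV.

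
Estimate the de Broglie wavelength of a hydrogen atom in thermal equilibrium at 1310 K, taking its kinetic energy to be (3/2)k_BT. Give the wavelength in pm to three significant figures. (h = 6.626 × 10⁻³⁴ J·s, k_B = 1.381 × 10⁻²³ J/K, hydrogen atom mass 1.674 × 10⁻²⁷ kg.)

KE = (3/2)k_BT = 1.5 × 1.381 × 10⁻²³ × 1310 = 2.714 × 10⁻²⁰ J.
p = √(2mKE) = √(2 × 1.674 × 10⁻²⁷ × 2.714 × 10⁻²⁰) = 9.532 × 10⁻²⁴ kg·m/s.
λ = h/p = 6.95 × 10⁻¹¹ m = 69.5 pm.

λ = 69.5 pm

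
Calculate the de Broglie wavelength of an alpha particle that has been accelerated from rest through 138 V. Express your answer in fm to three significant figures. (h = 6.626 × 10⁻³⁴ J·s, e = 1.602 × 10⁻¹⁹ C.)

λ = 864 fm

KE = 2eV = 2 × 1.602 × 10⁻¹⁹ × 138.0 = 4.422 × 10⁻¹⁷ J.
p = √(2mKE) = √(2 × 6.645 × 10⁻²⁷ × 4.422 × 10⁻¹⁷) = 7.666 × 10⁻²² kg·m/s.
λ = h/p = 6.626 × 10⁻³⁴ / 7.666 × 10⁻²² = 8.64 × 10⁻¹³ m = 864 fm.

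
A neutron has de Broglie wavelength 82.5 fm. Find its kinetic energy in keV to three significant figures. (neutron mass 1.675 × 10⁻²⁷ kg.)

p = h/λ = 6.626 × 10⁻³⁴ / 8.250 × 10⁻¹⁴ = 8.032 × 10⁻²¹ kg·m/s.
KE = p²/(2m) = (8.032 × 10⁻²¹)² / (2 × 1.675 × 10⁻²⁷) = 1.926 × 10⁻¹⁴ J = 120 keV.

KE = 120 keV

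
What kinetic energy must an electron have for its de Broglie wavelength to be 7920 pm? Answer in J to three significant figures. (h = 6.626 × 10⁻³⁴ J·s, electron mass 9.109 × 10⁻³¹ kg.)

KE = 3.84 × 10⁻²¹ J

p = h/λ = 6.626 × 10⁻³⁴ / 7.920 × 10⁻⁹ = 8.366 × 10⁻²⁶ kg·m/s.
KE = p²/(2m) = (8.366 × 10⁻²⁶)² / (2 × 9.109 × 10⁻³¹) = 3.842 × 10⁻²¹ J = 3.84 × 10⁻²¹ J.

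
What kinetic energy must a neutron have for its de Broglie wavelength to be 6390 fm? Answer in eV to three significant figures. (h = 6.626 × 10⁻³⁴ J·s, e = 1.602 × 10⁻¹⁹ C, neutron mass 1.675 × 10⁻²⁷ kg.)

p = h/λ = 6.626 × 10⁻³⁴ / 6.390 × 10⁻¹² = 1.037 × 10⁻²² kg·m/s.
KE = p²/(2m) = (1.037 × 10⁻²²)² / (2 × 1.675 × 10⁻²⁷) = 3.210 × 10⁻¹⁸ J = 20.0 eV.

KE = 20.0 eV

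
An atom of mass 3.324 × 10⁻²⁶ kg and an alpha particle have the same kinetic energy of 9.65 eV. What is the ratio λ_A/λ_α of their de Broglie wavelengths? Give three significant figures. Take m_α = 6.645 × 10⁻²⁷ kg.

λ_A/λ_α = 0.447

At fixed KE, p = √(2mKE) so λ = h/p ∝ 1/√m.
λ_A/λ_α = √(m_α/m_A) = √(6.645 × 10⁻²⁷/3.324 × 10⁻²⁶) = √(0.1999) = 0.447.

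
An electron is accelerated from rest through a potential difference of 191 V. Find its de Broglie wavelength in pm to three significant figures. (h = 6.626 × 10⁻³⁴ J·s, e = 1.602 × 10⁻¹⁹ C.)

KE = eV = 1.602 × 10⁻¹⁹ × 191.0 = 3.060 × 10⁻¹⁷ J.
p = √(2mKE) = √(2 × 9.109 × 10⁻³¹ × 3.060 × 10⁻¹⁷) = 7.466 × 10⁻²⁴ kg·m/s.
λ = h/p = 6.626 × 10⁻³⁴ / 7.466 × 10⁻²⁴ = 8.87 × 10⁻¹¹ m = 88.7 pm.

λ = 88.7 pm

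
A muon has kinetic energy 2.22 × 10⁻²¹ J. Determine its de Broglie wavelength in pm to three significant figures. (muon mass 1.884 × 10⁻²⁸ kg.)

λ = 724 pm

p = √(2mKE) = √(2 × 1.884 × 10⁻²⁸ × 2.220 × 10⁻²¹) = 9.146 × 10⁻²⁵ kg·m/s.
λ = h/p = 6.626 × 10⁻³⁴ / 9.146 × 10⁻²⁵ = 7.24 × 10⁻¹⁰ m = 724 pm.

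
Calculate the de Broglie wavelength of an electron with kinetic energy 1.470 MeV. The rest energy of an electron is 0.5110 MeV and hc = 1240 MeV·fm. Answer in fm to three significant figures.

λ = 648 fm

Total energy E = KE + m₀c² = 1.470 + 0.5110 = 1.9810 MeV.
(pc)² = E² − (m₀c²)² = (1.9810)² − (0.5110)² = 3.663 MeV², so pc = 1.914 MeV.
λ = hc/(pc) = 1240 MeV·fm / 1.914 MeV = 648 fm.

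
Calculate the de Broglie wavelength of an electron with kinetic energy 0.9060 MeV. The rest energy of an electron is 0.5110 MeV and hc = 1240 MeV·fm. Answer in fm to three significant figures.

Total energy E = KE + m₀c² = 0.9060 + 0.5110 = 1.4170 MeV.
(pc)² = E² − (m₀c²)² = (1.4170)² − (0.5110)² = 1.747 MeV², so pc = 1.322 MeV.
λ = hc/(pc) = 1240 MeV·fm / 1.322 MeV = 938 fm.

λ = 938 fm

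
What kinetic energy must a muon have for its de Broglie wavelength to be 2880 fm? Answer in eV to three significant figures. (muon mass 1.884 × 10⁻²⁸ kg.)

p = h/λ = 6.626 × 10⁻³⁴ / 2.880 × 10⁻¹² = 2.301 × 10⁻²² kg·m/s.
KE = p²/(2m) = (2.301 × 10⁻²²)² / (2 × 1.884 × 10⁻²⁸) = 1.405 × 10⁻¹⁶ J = 877 eV.

KE = 877 eV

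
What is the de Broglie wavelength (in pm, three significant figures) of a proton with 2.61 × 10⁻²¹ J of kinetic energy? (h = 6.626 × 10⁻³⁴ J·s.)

p = √(2mKE) = √(2 × 1.673 × 10⁻²⁷ × 2.610 × 10⁻²¹) = 2.955 × 10⁻²⁴ kg·m/s.
λ = h/p = 6.626 × 10⁻³⁴ / 2.955 × 10⁻²⁴ = 2.24 × 10⁻¹⁰ m = 224 pm.

λ = 224 pm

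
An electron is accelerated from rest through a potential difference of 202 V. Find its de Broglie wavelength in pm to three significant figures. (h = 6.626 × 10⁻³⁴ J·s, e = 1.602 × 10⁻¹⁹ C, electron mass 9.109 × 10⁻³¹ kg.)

KE = eV = 1.602 × 10⁻¹⁹ × 202.0 = 3.236 × 10⁻¹⁷ J.
p = √(2mKE) = √(2 × 9.109 × 10⁻³¹ × 3.236 × 10⁻¹⁷) = 7.678 × 10⁻²⁴ kg·m/s.
λ = h/p = 6.626 × 10⁻³⁴ / 7.678 × 10⁻²⁴ = 8.63 × 10⁻¹¹ m = 86.3 pm.

λ = 86.3 pm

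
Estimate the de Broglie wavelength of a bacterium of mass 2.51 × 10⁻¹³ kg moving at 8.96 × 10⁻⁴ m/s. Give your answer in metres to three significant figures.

λ = 2.95 × 10⁻¹⁸ m

p = mv = 2.51 × 10⁻¹³ × 8.96 × 10⁻⁴ = 2.249 × 10⁻¹⁶ kg·m/s.
λ = h/p = 6.626 × 10⁻³⁴ / 2.249 × 10⁻¹⁶ = 2.95 × 10⁻¹⁸ m.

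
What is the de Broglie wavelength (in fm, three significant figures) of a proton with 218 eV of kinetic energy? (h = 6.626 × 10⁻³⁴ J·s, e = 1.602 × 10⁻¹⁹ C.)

λ = 1940 fm

KE = 218 eV = 3.492 × 10⁻¹⁷ J.
p = √(2mKE) = √(2 × 1.673 × 10⁻²⁷ × 3.492 × 10⁻¹⁷) = 3.418 × 10⁻²² kg·m/s.
λ = h/p = 6.626 × 10⁻³⁴ / 3.418 × 10⁻²² = 1.94 × 10⁻¹² m = 1940 fm.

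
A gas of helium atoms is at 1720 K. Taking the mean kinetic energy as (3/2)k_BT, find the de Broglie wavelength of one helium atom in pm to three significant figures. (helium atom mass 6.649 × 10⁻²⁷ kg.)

KE = (3/2)k_BT = 1.5 × 1.381 × 10⁻²³ × 1720 = 3.563 × 10⁻²⁰ J.
p = √(2mKE) = √(2 × 6.649 × 10⁻²⁷ × 3.563 × 10⁻²⁰) = 2.177 × 10⁻²³ kg·m/s.
λ = h/p = 3.04 × 10⁻¹¹ m = 30.4 pm.

λ = 30.4 pm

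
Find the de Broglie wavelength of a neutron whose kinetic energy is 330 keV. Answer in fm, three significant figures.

λ = 49.8 fm

KE = 330 keV = 5.287 × 10⁻¹⁴ J.
p = √(2mKE) = √(2 × 1.675 × 10⁻²⁷ × 5.287 × 10⁻¹⁴) = 1.331 × 10⁻²⁰ kg·m/s.
λ = h/p = 6.626 × 10⁻³⁴ / 1.331 × 10⁻²⁰ = 4.98 × 10⁻¹⁴ m = 49.8 fm.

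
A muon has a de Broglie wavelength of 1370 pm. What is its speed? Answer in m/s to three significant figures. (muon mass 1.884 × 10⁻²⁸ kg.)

v = 2570 m/s

p = h/λ = 6.626 × 10⁻³⁴ / 1.370 × 10⁻⁹ = 4.836 × 10⁻²⁵ kg·m/s.
v = p/m = 4.836 × 10⁻²⁵ / 1.884 × 10⁻²⁸ = 2.57 × 10³ m/s = 2570 m/s.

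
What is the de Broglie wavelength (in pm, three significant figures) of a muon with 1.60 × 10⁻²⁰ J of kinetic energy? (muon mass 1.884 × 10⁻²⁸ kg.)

p = √(2mKE) = √(2 × 1.884 × 10⁻²⁸ × 1.600 × 10⁻²⁰) = 2.455 × 10⁻²⁴ kg·m/s.
λ = h/p = 6.626 × 10⁻³⁴ / 2.455 × 10⁻²⁴ = 2.70 × 10⁻¹⁰ m = 270 pm.

λ = 270 pm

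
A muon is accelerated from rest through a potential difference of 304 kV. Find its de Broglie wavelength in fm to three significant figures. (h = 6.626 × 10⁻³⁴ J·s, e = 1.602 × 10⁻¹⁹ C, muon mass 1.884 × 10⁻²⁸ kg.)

λ = 155 fm

KE = eV = 1.602 × 10⁻¹⁹ × 3.040 × 10⁵ = 4.870 × 10⁻¹⁴ J.
p = √(2mKE) = √(2 × 1.884 × 10⁻²⁸ × 4.870 × 10⁻¹⁴) = 4.284 × 10⁻²¹ kg·m/s.
λ = h/p = 6.626 × 10⁻³⁴ / 4.284 × 10⁻²¹ = 1.55 × 10⁻¹³ m = 155 fm.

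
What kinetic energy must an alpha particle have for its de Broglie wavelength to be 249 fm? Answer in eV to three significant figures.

KE = 3330 eV

p = h/λ = 6.626 × 10⁻³⁴ / 2.490 × 10⁻¹³ = 2.661 × 10⁻²¹ kg·m/s.
KE = p²/(2m) = (2.661 × 10⁻²¹)² / (2 × 6.645 × 10⁻²⁷) = 5.328 × 10⁻¹⁶ J = 3330 eV.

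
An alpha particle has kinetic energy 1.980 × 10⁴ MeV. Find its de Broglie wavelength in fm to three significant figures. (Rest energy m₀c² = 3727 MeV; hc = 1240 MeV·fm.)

λ = 0.0534 fm

Total energy E = KE + m₀c² = 1.980 × 10⁴ + 3727 = 23527 MeV.
(pc)² = E² − (m₀c²)² = (23527)² − (3727)² = 5.396 × 10⁸ MeV², so pc = 2.323 × 10⁴ MeV.
λ = hc/(pc) = 1240 MeV·fm / 2.323 × 10⁴ MeV = 0.0534 fm.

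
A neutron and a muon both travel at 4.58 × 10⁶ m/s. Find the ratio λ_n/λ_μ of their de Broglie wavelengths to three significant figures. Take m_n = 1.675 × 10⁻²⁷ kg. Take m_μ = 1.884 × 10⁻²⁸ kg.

At fixed v, p = mv so λ = h/(mv) ∝ 1/m.
λ_n/λ_μ = m_μ/m_n = 1.884 × 10⁻²⁸/1.675 × 10⁻²⁷ = 0.112.

λ_n/λ_μ = 0.112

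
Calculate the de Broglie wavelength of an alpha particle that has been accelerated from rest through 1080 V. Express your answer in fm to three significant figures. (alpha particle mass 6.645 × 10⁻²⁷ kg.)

λ = 309 fm

KE = 2eV = 2 × 1.602 × 10⁻¹⁹ × 1080 = 3.460 × 10⁻¹⁶ J.
p = √(2mKE) = √(2 × 6.645 × 10⁻²⁷ × 3.460 × 10⁻¹⁶) = 2.144 × 10⁻²¹ kg·m/s.
λ = h/p = 6.626 × 10⁻³⁴ / 2.144 × 10⁻²¹ = 3.09 × 10⁻¹³ m = 309 fm.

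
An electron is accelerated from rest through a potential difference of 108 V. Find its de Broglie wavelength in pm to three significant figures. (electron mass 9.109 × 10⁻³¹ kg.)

λ = 118 pm

KE = eV = 1.602 × 10⁻¹⁹ × 108.0 = 1.730 × 10⁻¹⁷ J.
p = √(2mKE) = √(2 × 9.109 × 10⁻³¹ × 1.730 × 10⁻¹⁷) = 5.614 × 10⁻²⁴ kg·m/s.
λ = h/p = 6.626 × 10⁻³⁴ / 5.614 × 10⁻²⁴ = 1.18 × 10⁻¹⁰ m = 118 pm.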